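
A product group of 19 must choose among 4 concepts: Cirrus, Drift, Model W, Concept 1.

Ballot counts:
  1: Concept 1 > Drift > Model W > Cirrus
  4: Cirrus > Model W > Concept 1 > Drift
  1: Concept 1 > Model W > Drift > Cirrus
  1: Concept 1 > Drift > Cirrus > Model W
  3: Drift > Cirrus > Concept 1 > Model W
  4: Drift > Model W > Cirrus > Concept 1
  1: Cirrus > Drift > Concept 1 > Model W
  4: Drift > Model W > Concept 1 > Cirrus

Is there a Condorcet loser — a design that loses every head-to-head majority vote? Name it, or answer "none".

Pairwise majorities:
Cirrus vs Drift: Drift, 14–5.
Cirrus vs Model W: Cirrus is ranked higher on 4+1+3+1 = 9 ballots, Model W on 10. Model W wins 10–9.
Cirrus vs Concept 1: Cirrus is ranked higher on 4+3+4+1 = 12 ballots, Concept 1 on 7. Cirrus wins 12–7.
Drift vs Model W: Drift, 14–5.
Drift vs Concept 1: Drift, 12–7.
Model W vs Concept 1: Model W wins 12–7.
Only Concept 1 has no wins; Concept 1 is the Condorcet loser.

Concept 1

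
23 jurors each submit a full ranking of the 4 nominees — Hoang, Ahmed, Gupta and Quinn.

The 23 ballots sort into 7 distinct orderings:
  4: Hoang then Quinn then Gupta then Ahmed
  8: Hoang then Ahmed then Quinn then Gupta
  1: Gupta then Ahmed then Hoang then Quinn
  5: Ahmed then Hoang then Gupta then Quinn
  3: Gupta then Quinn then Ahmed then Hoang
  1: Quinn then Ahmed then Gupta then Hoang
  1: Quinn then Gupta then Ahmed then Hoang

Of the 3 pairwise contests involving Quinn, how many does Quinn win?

Quinn against each rival (23 jurors):
Quinn vs Hoang: Quinn preferred on 3+1+1 = 5 ballots; Hoang wins 18–5.
Quinn vs Ahmed: 9 to 14, Ahmed.
Quinn vs Gupta: 14 to 9, Quinn.
Quinn beats Gupta; loses to Hoang, Ahmed — 1 pairwise win.

1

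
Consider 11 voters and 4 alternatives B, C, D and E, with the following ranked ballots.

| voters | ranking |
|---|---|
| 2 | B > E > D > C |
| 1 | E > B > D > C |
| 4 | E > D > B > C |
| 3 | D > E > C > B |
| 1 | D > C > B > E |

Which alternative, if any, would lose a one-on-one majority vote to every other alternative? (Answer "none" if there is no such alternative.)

C

Pairwise majorities:
B vs C: 7 to 4, B.
B vs D: D wins 8–3.
B vs E: E, 8–3.
C vs D: D, 11–0.
C vs E: E, 10–1.
D vs E: E, 7–4.
C loses to every other alternative — it is the Condorcet loser.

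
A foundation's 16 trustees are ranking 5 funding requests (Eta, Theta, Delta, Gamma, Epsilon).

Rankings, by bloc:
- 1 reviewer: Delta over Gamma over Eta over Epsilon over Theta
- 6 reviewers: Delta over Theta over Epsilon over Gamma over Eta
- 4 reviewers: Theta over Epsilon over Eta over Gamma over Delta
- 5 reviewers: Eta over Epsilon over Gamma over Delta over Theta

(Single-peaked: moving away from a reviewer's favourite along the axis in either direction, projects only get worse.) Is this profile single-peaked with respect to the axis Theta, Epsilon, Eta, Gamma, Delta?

no

Axis positions: Theta=1, Epsilon=2, Eta=3, Gamma=4, Delta=5.
Bloc 1 (peak Delta at position 5): ranking walks positions 5-4-3-2-1, expanding outward from the peak — single-peaked.
Bloc 2: ranking walks positions 5-1-2-4-3; Theta is ranked above Gamma even though Gamma lies between Theta and the peak Delta on the axis — preferences dip and rise again. Not single-peaked.
Bloc 3 (peak Theta at position 1): ranking walks positions 1-2-3-4-5, expanding outward from the peak — single-peaked.
Bloc 4 (peak Eta at position 3): ranking walks positions 3-2-4-5-1, expanding outward from the peak — single-peaked.
Bloc 2 violates single-peakedness, so the profile is not single-peaked on this axis.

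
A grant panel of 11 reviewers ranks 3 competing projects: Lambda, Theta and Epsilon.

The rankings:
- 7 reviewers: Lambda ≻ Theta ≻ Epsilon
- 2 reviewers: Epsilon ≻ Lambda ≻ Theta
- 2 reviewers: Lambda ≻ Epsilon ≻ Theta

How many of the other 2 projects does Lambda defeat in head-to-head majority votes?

Lambda against each rival (11 reviewers):
Lambda–Theta: Lambda 11–0.
Lambda vs Epsilon: 9 to 2, Lambda.
Lambda beats Theta, Epsilon — 2 pairwise wins.

2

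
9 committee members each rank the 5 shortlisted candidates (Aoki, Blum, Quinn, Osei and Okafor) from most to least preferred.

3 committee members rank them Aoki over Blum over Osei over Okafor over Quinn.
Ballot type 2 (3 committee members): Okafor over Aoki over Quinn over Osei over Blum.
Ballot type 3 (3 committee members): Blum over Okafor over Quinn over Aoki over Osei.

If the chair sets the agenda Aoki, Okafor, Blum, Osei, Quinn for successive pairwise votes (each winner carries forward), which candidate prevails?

Blum

Round 1: Aoki vs Okafor — 3–6, Okafor advances.
Round 2: Okafor vs Blum — 3–6, Blum advances.
Round 3: Blum vs Osei — 6–3, Blum advances.
Round 4: Blum vs Quinn — 6–3, Blum advances.
The agenda winner is Blum.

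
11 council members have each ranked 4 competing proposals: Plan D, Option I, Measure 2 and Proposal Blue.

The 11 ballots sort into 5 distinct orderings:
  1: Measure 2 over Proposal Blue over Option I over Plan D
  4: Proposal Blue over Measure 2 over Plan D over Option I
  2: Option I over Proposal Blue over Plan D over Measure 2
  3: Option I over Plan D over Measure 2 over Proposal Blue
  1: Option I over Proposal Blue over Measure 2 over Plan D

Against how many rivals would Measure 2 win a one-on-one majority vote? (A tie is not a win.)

Measure 2 against each rival (11 council members):
Measure 2 vs Plan D: 1+4+1 = 6 for Measure 2, 5 for Plan D — Measure 2 by 6–5.
Measure 2 vs Option I: Measure 2 is ranked higher on 1+4 = 5 ballots, Option I on 6. Option I wins 6–5.
Measure 2 vs Proposal Blue: Proposal Blue, 7–4.
Measure 2 beats Plan D; loses to Option I, Proposal Blue — 1 pairwise win.

1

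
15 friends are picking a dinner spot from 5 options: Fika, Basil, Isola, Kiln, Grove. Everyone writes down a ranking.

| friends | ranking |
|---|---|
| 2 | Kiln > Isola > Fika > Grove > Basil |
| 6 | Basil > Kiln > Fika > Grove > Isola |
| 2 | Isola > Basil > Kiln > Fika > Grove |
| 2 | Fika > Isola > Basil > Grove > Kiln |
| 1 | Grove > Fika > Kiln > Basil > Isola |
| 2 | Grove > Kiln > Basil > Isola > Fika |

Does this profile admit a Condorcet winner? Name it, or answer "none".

Check each pair by majority over 15 ballots:
Fika vs Basil: Basil, 10–5.
Fika–Isola: Fika 9–6.
Fika–Kiln: Kiln 12–3.
Fika vs Grove: Fika, 12–3.
Basil vs Isola: Basil wins 9–6.
Basil vs Kiln: Basil wins 10–5.
Basil vs Grove: Basil wins 10–5.
Isola vs Kiln: Kiln wins 11–4.
Isola vs Grove: Grove, 9–6.
Kiln vs Grove: Kiln wins 10–5.
Only Basil has no losses; Basil is the Condorcet winner.

Basil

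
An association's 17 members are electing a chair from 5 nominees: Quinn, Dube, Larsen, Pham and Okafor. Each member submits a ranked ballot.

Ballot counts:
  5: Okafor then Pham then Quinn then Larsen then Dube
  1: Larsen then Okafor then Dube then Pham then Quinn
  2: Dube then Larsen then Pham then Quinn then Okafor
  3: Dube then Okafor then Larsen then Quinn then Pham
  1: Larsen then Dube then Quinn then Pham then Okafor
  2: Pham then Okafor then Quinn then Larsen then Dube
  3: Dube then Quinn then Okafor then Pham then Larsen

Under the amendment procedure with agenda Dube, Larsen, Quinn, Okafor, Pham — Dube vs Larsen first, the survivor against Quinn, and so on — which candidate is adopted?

Round 1: Dube vs Larsen — 8–9, Larsen advances.
Round 2: Larsen vs Quinn — 7–10, Quinn advances.
Round 3: Quinn vs Okafor — 6–11, Okafor advances.
Round 4: Okafor vs Pham — 12–5, Okafor advances.
The agenda winner is Okafor.

Okafor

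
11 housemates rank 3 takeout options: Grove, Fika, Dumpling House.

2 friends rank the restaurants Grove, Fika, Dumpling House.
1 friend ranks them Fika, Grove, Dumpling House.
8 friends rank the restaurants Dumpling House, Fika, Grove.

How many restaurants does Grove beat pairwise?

Grove against each rival (11 friends):
Grove vs Fika: Fika wins 9–2.
Grove vs Dumpling House: Dumpling House wins 8–3.
Grove beats no one; loses to Fika, Dumpling House — 0 pairwise wins.

0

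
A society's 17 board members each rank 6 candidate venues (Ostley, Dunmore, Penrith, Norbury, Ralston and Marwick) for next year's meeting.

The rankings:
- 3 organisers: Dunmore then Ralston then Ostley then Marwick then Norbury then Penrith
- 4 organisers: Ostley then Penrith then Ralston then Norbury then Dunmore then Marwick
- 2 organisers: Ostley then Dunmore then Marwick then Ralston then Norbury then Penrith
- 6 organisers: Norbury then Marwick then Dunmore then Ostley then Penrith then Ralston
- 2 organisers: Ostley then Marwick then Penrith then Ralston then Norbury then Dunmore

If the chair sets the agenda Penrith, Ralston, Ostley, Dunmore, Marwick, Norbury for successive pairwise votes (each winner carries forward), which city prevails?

Round 1: Penrith vs Ralston — 12–5, Penrith advances.
Round 2: Penrith vs Ostley — 0–17, Ostley advances.
Round 3: Ostley vs Dunmore — 8–9, Dunmore advances.
Round 4: Dunmore vs Marwick — 9–8, Dunmore advances.
Round 5: Dunmore vs Norbury — 5–12, Norbury advances.
Norbury survives the agenda.

Norbury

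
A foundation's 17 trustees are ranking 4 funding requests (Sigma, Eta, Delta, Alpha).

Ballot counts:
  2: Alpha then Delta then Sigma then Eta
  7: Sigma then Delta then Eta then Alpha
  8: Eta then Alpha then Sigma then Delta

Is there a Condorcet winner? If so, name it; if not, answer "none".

none

Check each pair by majority over 17 ballots:
Sigma vs Eta: Sigma is ranked higher on 2+7 = 9 ballots, Eta on 8. Sigma wins 9–8.
Sigma vs Delta: Sigma preferred on 7+8 = 15 ballots; Sigma wins 15–2.
Sigma vs Alpha: 7 for Sigma, 10 for Alpha — Alpha by 10–7.
Eta vs Delta: 8 for Eta, 9 for Delta — Delta by 9–8.
Eta vs Alpha: 7+8 = 15 for Eta, 2 for Alpha — Eta by 15–2.
Delta vs Alpha: Delta preferred on 7 ballots; Alpha wins 10–7.
Every project loses at least once (Sigma loses to Alpha; Eta loses to Sigma; Delta loses to Sigma; Alpha loses to Eta). The majority relation contains the cycle Sigma → Eta → Alpha → Sigma, so there is no Condorcet winner.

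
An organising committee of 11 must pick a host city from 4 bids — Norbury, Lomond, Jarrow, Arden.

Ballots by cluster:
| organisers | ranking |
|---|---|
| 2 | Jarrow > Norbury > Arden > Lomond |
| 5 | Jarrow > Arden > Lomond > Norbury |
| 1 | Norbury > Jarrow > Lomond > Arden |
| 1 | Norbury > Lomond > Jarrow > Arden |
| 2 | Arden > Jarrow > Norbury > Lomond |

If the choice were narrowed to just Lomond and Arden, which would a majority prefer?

Ballots ranking Lomond above Arden: 1 + 1 = 2.
Ballots ranking Arden above Lomond: 11 − 2 = 9.
Arden wins the head-to-head 9–2.

Arden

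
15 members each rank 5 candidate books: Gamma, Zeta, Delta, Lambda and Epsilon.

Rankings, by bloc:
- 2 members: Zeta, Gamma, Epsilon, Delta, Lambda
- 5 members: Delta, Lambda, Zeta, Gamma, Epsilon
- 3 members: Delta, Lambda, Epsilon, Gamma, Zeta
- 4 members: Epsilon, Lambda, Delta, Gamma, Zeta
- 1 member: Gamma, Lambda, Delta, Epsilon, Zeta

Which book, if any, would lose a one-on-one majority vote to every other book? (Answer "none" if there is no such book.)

Zeta

Pairwise majorities:
Gamma vs Zeta: Gamma wins 8–7.
Gamma vs Delta: 2+1 = 3 for Gamma, 12 for Delta — Delta by 12–3.
Gamma–Lambda: Lambda 12–3.
Gamma–Epsilon: Gamma 8–7.
Zeta–Delta: Delta 13–2.
Zeta vs Lambda: 2 for Zeta, 13 for Lambda — Lambda by 13–2.
Zeta–Epsilon: Epsilon 8–7.
Delta vs Lambda: 10 to 5, Delta.
Delta vs Epsilon: Delta preferred on 5+3+1 = 9 ballots; Delta wins 9–6.
Lambda vs Epsilon: 5+3+1 = 9 for Lambda, 6 for Epsilon — Lambda by 9–6.
Zeta is beaten in every head-to-head and is the Condorcet loser.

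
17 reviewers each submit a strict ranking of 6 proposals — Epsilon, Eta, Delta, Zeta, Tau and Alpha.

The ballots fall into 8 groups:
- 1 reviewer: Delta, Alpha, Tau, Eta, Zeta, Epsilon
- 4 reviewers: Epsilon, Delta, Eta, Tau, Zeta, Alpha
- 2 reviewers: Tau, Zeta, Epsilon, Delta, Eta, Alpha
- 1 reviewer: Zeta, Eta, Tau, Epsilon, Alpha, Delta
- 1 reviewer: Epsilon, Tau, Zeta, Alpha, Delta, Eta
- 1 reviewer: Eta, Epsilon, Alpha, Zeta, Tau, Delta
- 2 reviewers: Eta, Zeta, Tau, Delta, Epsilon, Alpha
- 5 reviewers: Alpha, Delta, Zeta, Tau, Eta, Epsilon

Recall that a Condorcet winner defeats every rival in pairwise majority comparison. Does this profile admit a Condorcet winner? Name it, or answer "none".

none

Pairwise majorities:
Epsilon vs Eta: Eta wins 10–7.
Epsilon vs Delta: Epsilon wins 9–8.
Epsilon vs Zeta: Epsilon preferred on 4+1+1 = 6 ballots; Zeta wins 11–6.
Epsilon vs Tau: Tau, 11–6.
Epsilon vs Alpha: 11 to 6, Epsilon.
Eta vs Delta: Eta is ranked higher on 1+1+2 = 4 ballots, Delta on 13. Delta wins 13–4.
Eta vs Zeta: 1+4+1+2 = 8 for Eta, 9 for Zeta — Zeta by 9–8.
Eta vs Tau: Tau wins 9–8.
Eta vs Alpha: Eta is ranked higher on 4+2+1+1+2 = 10 ballots, Alpha on 7. Eta wins 10–7.
Delta vs Zeta: 10 to 7, Delta.
Delta–Tau: Delta 10–7.
Delta vs Alpha: Delta, 9–8.
Zeta vs Tau: Zeta wins 9–8.
Zeta vs Alpha: 4+2+1+1+2 = 10 for Zeta, 7 for Alpha — Zeta by 10–7.
Tau vs Alpha: 4+2+1+1+2 = 10 for Tau, 7 for Alpha — Tau by 10–7.
Each project drops at least one matchup (Epsilon loses to Eta; Eta loses to Delta; Delta loses to Epsilon; Zeta loses to Delta; Tau loses to Delta; Alpha loses to Epsilon); the cycle Epsilon → Delta → Eta → Epsilon rules out a Condorcet winner.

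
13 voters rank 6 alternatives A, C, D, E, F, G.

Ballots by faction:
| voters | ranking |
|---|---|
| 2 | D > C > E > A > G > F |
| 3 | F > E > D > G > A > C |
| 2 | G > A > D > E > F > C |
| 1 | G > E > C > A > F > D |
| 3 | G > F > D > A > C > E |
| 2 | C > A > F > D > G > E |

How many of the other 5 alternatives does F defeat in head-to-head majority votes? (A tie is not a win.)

3

F against each rival (13 voters):
F vs A: A, 7–6.
F vs C: F wins 8–5.
F vs D: F is ranked higher on 3+1+3+2 = 9 ballots, D on 4. F wins 9–4.
F vs E: F is ranked higher on 3+3+2 = 8 ballots, E on 5. F wins 8–5.
F vs G: G, 8–5.
F beats C, D, E; loses to A, G — 3 pairwise wins.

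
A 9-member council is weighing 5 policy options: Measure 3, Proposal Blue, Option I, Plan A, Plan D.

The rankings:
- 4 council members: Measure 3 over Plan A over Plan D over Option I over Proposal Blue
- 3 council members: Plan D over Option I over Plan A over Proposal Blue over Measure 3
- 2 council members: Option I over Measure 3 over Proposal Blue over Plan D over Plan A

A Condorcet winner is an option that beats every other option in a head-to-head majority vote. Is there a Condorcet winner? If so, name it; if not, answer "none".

Head-to-head results (9 council members):
Measure 3 vs Proposal Blue: 6 to 3, Measure 3.
Measure 3 vs Option I: Measure 3 is ranked higher on 4 ballots, Option I on 5. Option I wins 5–4.
Measure 3 vs Plan A: 4+2 = 6 for Measure 3, 3 for Plan A — Measure 3 by 6–3.
Measure 3 vs Plan D: Measure 3 is ranked higher on 4+2 = 6 ballots, Plan D on 3. Measure 3 wins 6–3.
Proposal Blue vs Option I: 0 to 9, Option I.
Proposal Blue vs Plan A: Proposal Blue preferred on 2 ballots; Plan A wins 7–2.
Proposal Blue vs Plan D: Proposal Blue preferred on 2 ballots; Plan D wins 7–2.
Option I vs Plan A: Option I is ranked higher on 3+2 = 5 ballots, Plan A on 4. Option I wins 5–4.
Option I vs Plan D: Option I preferred on 2 ballots; Plan D wins 7–2.
Plan A vs Plan D: Plan A is ranked higher on 4 ballots, Plan D on 5. Plan D wins 5–4.
No option is unbeaten: Measure 3 loses to Option I; Proposal Blue loses to Measure 3; Option I loses to Plan D; Plan A loses to Measure 3; Plan D loses to Measure 3. In particular Measure 3 beats Plan D beats Option I beats Measure 3 is a majority cycle — no Condorcet winner exists.

none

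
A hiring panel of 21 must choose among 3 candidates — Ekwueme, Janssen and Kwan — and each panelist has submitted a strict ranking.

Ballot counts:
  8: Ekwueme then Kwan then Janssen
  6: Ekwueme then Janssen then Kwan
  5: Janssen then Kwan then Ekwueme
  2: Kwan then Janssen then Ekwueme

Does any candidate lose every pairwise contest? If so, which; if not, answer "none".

Kwan

Pairwise majorities:
Ekwueme vs Janssen: Ekwueme wins 14–7.
Ekwueme vs Kwan: Ekwueme, 14–7.
Janssen vs Kwan: Janssen wins 11–10.
Only Kwan has no wins; Kwan is the Condorcet loser.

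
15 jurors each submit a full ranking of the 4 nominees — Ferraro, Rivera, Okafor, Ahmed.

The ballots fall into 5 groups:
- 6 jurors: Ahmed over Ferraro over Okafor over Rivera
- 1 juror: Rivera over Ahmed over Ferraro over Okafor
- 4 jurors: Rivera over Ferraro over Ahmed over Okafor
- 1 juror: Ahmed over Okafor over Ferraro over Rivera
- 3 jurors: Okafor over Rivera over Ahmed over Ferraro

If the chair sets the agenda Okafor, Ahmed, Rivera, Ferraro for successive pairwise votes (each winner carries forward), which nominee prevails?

Round 1: Okafor vs Ahmed — 3–12, Ahmed advances.
Round 2: Ahmed vs Rivera — 7–8, Rivera advances.
Round 3: Rivera vs Ferraro — 8–7, Rivera advances.
The agenda winner is Rivera.

Rivera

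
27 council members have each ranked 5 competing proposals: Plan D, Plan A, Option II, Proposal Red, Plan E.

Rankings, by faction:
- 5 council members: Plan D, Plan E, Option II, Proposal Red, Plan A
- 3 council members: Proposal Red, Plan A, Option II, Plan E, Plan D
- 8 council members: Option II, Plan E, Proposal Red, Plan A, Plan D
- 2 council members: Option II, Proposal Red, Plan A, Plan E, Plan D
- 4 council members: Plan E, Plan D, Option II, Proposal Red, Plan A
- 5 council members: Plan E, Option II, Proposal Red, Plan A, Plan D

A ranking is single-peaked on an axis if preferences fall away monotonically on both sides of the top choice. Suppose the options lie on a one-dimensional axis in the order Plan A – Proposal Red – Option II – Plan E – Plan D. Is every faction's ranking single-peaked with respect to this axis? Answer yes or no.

Axis positions: Plan A=1, Proposal Red=2, Option II=3, Plan E=4, Plan D=5.
Faction 1 (peak Plan D at position 5): ranking walks positions 5-4-3-2-1, expanding outward from the peak — single-peaked.
Faction 2 (peak Proposal Red at position 2): ranking walks positions 2-1-3-4-5, expanding outward from the peak — single-peaked.
Faction 3 (peak Option II at position 3): ranking walks positions 3-4-2-1-5, expanding outward from the peak — single-peaked.
Faction 4 (peak Option II at position 3): ranking walks positions 3-2-1-4-5, expanding outward from the peak — single-peaked.
Faction 5 (peak Plan E at position 4): ranking walks positions 4-5-3-2-1, expanding outward from the peak — single-peaked.
Faction 6 (peak Plan E at position 4): ranking walks positions 4-3-2-1-5, expanding outward from the peak — single-peaked.
Every ranking is single-peaked on this axis.

yes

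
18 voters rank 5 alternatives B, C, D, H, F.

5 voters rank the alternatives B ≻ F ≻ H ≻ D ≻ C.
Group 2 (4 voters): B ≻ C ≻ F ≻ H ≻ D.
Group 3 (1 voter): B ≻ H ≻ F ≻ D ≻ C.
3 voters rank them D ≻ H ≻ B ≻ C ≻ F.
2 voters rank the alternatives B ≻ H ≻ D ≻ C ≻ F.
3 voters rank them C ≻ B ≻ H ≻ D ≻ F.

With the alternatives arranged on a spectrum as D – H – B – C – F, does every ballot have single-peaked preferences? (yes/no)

no

Axis positions: D=1, H=2, B=3, C=4, F=5.
Group 1: ranking walks positions 3-5-2-1-4; F is ranked above C even though C lies between F and the peak B on the axis — preferences dip and rise again. Not single-peaked.
Group 2 (peak B at position 3): ranking walks positions 3-4-5-2-1, expanding outward from the peak — single-peaked.
Group 3: ranking walks positions 3-2-5-1-4; F is ranked above C even though C lies between F and the peak B on the axis — preferences dip and rise again. Not single-peaked.
Group 4 (peak D at position 1): ranking walks positions 1-2-3-4-5, expanding outward from the peak — single-peaked.
Group 5 (peak B at position 3): ranking walks positions 3-2-1-4-5, expanding outward from the peak — single-peaked.
Group 6 (peak C at position 4): ranking walks positions 4-3-2-1-5, expanding outward from the peak — single-peaked.
Group 1 violates single-peakedness, so the profile is not single-peaked on this axis.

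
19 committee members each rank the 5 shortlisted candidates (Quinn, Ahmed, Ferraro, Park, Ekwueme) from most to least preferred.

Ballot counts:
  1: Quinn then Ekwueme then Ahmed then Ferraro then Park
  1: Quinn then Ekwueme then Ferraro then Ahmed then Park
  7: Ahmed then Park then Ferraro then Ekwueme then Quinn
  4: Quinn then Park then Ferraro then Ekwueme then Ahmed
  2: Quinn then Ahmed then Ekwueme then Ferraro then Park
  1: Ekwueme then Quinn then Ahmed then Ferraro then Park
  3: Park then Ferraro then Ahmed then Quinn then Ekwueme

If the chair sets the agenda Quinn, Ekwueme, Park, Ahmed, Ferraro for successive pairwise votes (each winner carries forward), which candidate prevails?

Round 1: Quinn vs Ekwueme — 11–8, Quinn advances.
Round 2: Quinn vs Park — 9–10, Park advances.
Round 3: Park vs Ahmed — 7–12, Ahmed advances.
Round 4: Ahmed vs Ferraro — 11–8, Ahmed advances.
The agenda winner is Ahmed.

Ahmed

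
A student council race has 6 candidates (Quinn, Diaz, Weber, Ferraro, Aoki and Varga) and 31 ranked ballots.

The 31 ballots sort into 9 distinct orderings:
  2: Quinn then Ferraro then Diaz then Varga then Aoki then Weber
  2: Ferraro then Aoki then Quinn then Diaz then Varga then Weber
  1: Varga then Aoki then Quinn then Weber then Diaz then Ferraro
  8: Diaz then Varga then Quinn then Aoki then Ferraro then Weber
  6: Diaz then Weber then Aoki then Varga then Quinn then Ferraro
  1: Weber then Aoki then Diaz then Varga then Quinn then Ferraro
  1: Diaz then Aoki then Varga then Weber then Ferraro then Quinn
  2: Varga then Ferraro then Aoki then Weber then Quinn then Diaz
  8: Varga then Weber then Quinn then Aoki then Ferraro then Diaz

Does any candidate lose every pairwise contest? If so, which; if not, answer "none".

Head-to-head results (31 voters):
Quinn vs Diaz: Quinn is ranked higher on 2+2+1+2+8 = 15 ballots, Diaz on 16. Diaz wins 16–15.
Quinn vs Weber: 2+2+1+8 = 13 for Quinn, 18 for Weber — Weber by 18–13.
Quinn vs Ferraro: Quinn is ranked higher on 2+1+8+6+1+8 = 26 ballots, Ferraro on 5. Quinn wins 26–5.
Quinn vs Aoki: Quinn wins 18–13.
Quinn vs Varga: Varga, 27–4.
Diaz–Weber: Diaz 19–12.
Diaz vs Ferraro: Diaz, 17–14.
Diaz–Aoki: Diaz 17–14.
Diaz vs Varga: Diaz preferred on 2+2+8+6+1+1 = 20 ballots; Diaz wins 20–11.
Weber–Ferraro: Weber 17–14.
Weber vs Aoki: Weber preferred on 6+1+8 = 15 ballots; Aoki wins 16–15.
Weber vs Varga: Varga wins 24–7.
Ferraro vs Aoki: Aoki wins 25–6.
Ferraro vs Varga: Varga, 27–4.
Aoki vs Varga: Aoki is ranked higher on 2+6+1+1 = 10 ballots, Varga on 21. Varga wins 21–10.
Only Ferraro has no wins; Ferraro is the Condorcet loser.

Ferraro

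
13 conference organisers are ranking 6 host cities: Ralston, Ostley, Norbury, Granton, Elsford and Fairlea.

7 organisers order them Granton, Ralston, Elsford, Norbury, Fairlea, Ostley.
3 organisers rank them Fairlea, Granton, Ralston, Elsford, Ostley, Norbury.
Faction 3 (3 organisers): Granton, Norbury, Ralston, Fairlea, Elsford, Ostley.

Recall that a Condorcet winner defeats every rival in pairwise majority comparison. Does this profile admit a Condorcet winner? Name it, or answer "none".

Granton

Pairwise majorities:
Ralston vs Ostley: Ralston, 13–0.
Ralston vs Norbury: Ralston, 10–3.
Ralston vs Granton: Granton, 13–0.
Ralston vs Elsford: Ralston wins 13–0.
Ralston–Fairlea: Ralston 10–3.
Ostley–Norbury: Norbury 10–3.
Ostley–Granton: Granton 13–0.
Ostley vs Elsford: Elsford, 13–0.
Ostley–Fairlea: Fairlea 13–0.
Norbury–Granton: Granton 13–0.
Norbury–Elsford: Elsford 10–3.
Norbury–Fairlea: Norbury 10–3.
Granton–Elsford: Granton 13–0.
Granton vs Fairlea: Granton, 10–3.
Elsford vs Fairlea: Elsford, 7–6.
Granton defeats every rival head-to-head and is the Condorcet winner.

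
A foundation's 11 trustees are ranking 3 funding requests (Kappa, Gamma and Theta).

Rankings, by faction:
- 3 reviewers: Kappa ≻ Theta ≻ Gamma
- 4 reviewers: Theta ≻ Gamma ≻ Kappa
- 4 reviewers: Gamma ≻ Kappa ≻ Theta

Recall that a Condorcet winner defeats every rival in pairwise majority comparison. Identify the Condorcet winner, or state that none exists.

none

Pairwise majorities:
Kappa vs Gamma: 3 for Kappa, 8 for Gamma — Gamma by 8–3.
Kappa–Theta: Kappa 7–4.
Gamma vs Theta: 4 for Gamma, 7 for Theta — Theta by 7–4.
No project is unbeaten: Kappa loses to Gamma; Gamma loses to Theta; Theta loses to Kappa. In particular Kappa → Theta → Gamma → Kappa is a majority cycle — no Condorcet winner exists.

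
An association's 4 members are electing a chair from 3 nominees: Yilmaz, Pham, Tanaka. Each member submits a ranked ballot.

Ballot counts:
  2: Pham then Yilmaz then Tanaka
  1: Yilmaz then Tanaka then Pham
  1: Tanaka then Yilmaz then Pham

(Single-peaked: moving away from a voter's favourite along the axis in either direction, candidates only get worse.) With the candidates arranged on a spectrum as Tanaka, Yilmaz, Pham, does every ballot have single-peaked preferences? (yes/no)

Axis positions: Tanaka=1, Yilmaz=2, Pham=3.
Group 1 (peak Pham at position 3): ranking walks positions 3-2-1, expanding outward from the peak — single-peaked.
Group 2 (peak Yilmaz at position 2): ranking walks positions 2-1-3, expanding outward from the peak — single-peaked.
Group 3 (peak Tanaka at position 1): ranking walks positions 1-2-3, expanding outward from the peak — single-peaked.
Every ranking is single-peaked on this axis.

yes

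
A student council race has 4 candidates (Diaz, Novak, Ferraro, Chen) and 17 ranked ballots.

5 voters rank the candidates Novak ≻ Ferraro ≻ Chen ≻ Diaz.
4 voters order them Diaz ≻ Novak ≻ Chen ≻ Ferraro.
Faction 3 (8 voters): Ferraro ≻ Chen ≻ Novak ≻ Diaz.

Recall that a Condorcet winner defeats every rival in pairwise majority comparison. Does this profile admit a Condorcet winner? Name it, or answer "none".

Novak

Pairwise majorities:
Diaz vs Novak: Novak, 13–4.
Diaz vs Ferraro: Ferraro, 13–4.
Diaz vs Chen: Chen, 13–4.
Novak–Ferraro: Novak 9–8.
Novak vs Chen: Novak wins 9–8.
Ferraro vs Chen: 13 to 4, Ferraro.
Only Novak has no losses; Novak is the Condorcet winner.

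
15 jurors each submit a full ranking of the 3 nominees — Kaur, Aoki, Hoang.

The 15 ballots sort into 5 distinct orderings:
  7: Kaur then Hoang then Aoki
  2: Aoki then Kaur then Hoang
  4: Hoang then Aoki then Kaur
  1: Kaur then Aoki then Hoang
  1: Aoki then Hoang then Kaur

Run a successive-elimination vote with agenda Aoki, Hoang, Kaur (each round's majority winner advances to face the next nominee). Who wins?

Kaur

Round 1: Aoki vs Hoang — 4–11, Hoang advances.
Round 2: Hoang vs Kaur — 5–10, Kaur advances.
The agenda winner is Kaur.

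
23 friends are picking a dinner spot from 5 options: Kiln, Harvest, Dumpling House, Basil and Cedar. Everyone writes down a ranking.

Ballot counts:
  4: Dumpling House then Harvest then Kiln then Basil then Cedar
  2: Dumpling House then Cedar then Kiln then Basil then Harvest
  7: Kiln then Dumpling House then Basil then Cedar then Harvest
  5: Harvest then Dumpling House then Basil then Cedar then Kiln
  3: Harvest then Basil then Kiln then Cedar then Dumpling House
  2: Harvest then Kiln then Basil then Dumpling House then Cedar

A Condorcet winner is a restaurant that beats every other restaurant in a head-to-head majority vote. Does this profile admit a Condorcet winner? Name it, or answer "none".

none

Head-to-head results (23 friends):
Kiln vs Harvest: Kiln is ranked higher on 2+7 = 9 ballots, Harvest on 14. Harvest wins 14–9.
Kiln vs Dumpling House: Kiln preferred on 7+3+2 = 12 ballots; Kiln wins 12–11.
Kiln vs Basil: 15 to 8, Kiln.
Kiln vs Cedar: 4+7+3+2 = 16 for Kiln, 7 for Cedar — Kiln by 16–7.
Harvest vs Dumpling House: Harvest preferred on 5+3+2 = 10 ballots; Dumpling House wins 13–10.
Harvest vs Basil: 14 to 9, Harvest.
Harvest vs Cedar: 14 to 9, Harvest.
Dumpling House vs Basil: Dumpling House preferred on 4+2+7+5 = 18 ballots; Dumpling House wins 18–5.
Dumpling House vs Cedar: Dumpling House is ranked higher on 4+2+7+5+2 = 20 ballots, Cedar on 3. Dumpling House wins 20–3.
Basil vs Cedar: 4+7+5+3+2 = 21 for Basil, 2 for Cedar — Basil by 21–2.
Each restaurant drops at least one matchup (Kiln loses to Harvest; Harvest loses to Dumpling House; Dumpling House loses to Kiln; Basil loses to Kiln; Cedar loses to Kiln); the cycle Kiln → Dumpling House → Harvest → Kiln rules out a Condorcet winner.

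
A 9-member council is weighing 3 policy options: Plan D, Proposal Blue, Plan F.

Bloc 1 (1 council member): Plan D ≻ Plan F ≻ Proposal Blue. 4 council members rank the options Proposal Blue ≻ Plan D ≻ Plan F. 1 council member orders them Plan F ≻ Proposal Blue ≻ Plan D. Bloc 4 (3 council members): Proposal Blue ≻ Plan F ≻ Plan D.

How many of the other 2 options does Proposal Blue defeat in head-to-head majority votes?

Proposal Blue against each rival (9 council members):
Proposal Blue–Plan D: Proposal Blue 8–1.
Proposal Blue vs Plan F: Proposal Blue preferred on 4+3 = 7 ballots; Proposal Blue wins 7–2.
Proposal Blue beats Plan D, Plan F — 2 pairwise wins.

2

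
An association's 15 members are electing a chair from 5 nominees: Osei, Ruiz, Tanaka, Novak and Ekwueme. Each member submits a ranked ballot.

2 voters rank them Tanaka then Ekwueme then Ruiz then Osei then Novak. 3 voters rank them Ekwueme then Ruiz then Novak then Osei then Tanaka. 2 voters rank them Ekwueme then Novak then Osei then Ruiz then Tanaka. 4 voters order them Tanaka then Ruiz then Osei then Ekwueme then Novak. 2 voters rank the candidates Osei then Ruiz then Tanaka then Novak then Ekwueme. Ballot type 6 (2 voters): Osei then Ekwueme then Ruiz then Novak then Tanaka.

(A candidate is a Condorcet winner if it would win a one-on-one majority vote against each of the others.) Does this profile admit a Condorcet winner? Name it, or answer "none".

none

Check each pair by majority over 15 ballots:
Osei vs Ruiz: Osei preferred on 2+2+2 = 6 ballots; Ruiz wins 9–6.
Osei vs Tanaka: Osei preferred on 3+2+2+2 = 9 ballots; Osei wins 9–6.
Osei vs Novak: Osei preferred on 2+4+2+2 = 10 ballots; Osei wins 10–5.
Osei vs Ekwueme: Osei is ranked higher on 4+2+2 = 8 ballots, Ekwueme on 7. Osei wins 8–7.
Ruiz vs Tanaka: 3+2+2+2 = 9 for Ruiz, 6 for Tanaka — Ruiz by 9–6.
Ruiz vs Novak: 13 to 2, Ruiz.
Ruiz vs Ekwueme: Ruiz preferred on 4+2 = 6 ballots; Ekwueme wins 9–6.
Tanaka vs Novak: Tanaka is ranked higher on 2+4+2 = 8 ballots, Novak on 7. Tanaka wins 8–7.
Tanaka vs Ekwueme: Tanaka is ranked higher on 2+4+2 = 8 ballots, Ekwueme on 7. Tanaka wins 8–7.
Novak vs Ekwueme: Novak preferred on 2 ballots; Ekwueme wins 13–2.
Each candidate drops at least one matchup (Osei loses to Ruiz; Ruiz loses to Ekwueme; Tanaka loses to Osei; Novak loses to Osei; Ekwueme loses to Osei); the cycle Osei > Ekwueme > Ruiz > Osei rules out a Condorcet winner.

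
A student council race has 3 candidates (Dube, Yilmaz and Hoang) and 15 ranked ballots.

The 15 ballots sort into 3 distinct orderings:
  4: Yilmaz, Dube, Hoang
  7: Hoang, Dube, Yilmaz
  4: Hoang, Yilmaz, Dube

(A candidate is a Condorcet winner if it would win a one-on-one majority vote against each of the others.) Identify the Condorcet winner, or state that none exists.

Head-to-head results (15 voters):
Dube–Yilmaz: Yilmaz 8–7.
Dube–Hoang: Hoang 11–4.
Yilmaz vs Hoang: Hoang, 11–4.
Hoang beats each of Dube, Yilmaz — Hoang is the Condorcet winner.

Hoang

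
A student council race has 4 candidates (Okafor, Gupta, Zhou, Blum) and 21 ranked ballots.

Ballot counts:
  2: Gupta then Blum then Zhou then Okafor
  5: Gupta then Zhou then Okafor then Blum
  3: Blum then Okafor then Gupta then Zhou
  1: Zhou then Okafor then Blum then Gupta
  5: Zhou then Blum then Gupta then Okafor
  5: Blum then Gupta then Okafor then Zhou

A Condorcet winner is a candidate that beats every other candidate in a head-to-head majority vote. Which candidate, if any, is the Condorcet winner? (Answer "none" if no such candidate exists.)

Check each pair by majority over 21 ballots:
Okafor vs Gupta: Okafor is ranked higher on 3+1 = 4 ballots, Gupta on 17. Gupta wins 17–4.
Okafor vs Zhou: Okafor is ranked higher on 3+5 = 8 ballots, Zhou on 13. Zhou wins 13–8.
Okafor vs Blum: 5+1 = 6 for Okafor, 15 for Blum — Blum by 15–6.
Gupta vs Zhou: Gupta preferred on 2+5+3+5 = 15 ballots; Gupta wins 15–6.
Gupta vs Blum: Gupta preferred on 2+5 = 7 ballots; Blum wins 14–7.
Zhou vs Blum: Zhou is ranked higher on 5+1+5 = 11 ballots, Blum on 10. Zhou wins 11–10.
Each candidate drops at least one matchup (Okafor loses to Gupta; Gupta loses to Blum; Zhou loses to Gupta; Blum loses to Zhou); the cycle Gupta beats Zhou beats Blum beats Gupta rules out a Condorcet winner.

none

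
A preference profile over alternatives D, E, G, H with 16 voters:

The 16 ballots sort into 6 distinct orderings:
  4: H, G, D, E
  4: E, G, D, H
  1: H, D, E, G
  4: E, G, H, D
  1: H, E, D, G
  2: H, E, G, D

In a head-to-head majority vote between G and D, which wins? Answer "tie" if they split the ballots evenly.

G

Ballots ranking G above D: 4 + 4 + 4 + 2 = 14.
Ballots ranking D above G: 16 − 14 = 2.
G wins the head-to-head 14–2.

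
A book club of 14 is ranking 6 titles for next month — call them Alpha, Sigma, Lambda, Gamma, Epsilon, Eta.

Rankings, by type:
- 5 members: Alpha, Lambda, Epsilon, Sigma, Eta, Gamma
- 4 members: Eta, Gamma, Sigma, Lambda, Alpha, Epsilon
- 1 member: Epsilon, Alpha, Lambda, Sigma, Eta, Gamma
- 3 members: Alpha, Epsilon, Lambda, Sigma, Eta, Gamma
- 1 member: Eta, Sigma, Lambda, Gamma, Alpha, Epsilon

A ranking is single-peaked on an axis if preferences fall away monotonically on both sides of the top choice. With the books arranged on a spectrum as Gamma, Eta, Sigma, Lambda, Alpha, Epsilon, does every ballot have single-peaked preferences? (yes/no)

yes

Axis positions: Gamma=1, Eta=2, Sigma=3, Lambda=4, Alpha=5, Epsilon=6.
Type 1 (peak Alpha at position 5): ranking walks positions 5-4-6-3-2-1, expanding outward from the peak — single-peaked.
Type 2 (peak Eta at position 2): ranking walks positions 2-1-3-4-5-6, expanding outward from the peak — single-peaked.
Type 3 (peak Epsilon at position 6): ranking walks positions 6-5-4-3-2-1, expanding outward from the peak — single-peaked.
Type 4 (peak Alpha at position 5): ranking walks positions 5-6-4-3-2-1, expanding outward from the peak — single-peaked.
Type 5 (peak Eta at position 2): ranking walks positions 2-3-4-1-5-6, expanding outward from the peak — single-peaked.
Every ranking is single-peaked on this axis.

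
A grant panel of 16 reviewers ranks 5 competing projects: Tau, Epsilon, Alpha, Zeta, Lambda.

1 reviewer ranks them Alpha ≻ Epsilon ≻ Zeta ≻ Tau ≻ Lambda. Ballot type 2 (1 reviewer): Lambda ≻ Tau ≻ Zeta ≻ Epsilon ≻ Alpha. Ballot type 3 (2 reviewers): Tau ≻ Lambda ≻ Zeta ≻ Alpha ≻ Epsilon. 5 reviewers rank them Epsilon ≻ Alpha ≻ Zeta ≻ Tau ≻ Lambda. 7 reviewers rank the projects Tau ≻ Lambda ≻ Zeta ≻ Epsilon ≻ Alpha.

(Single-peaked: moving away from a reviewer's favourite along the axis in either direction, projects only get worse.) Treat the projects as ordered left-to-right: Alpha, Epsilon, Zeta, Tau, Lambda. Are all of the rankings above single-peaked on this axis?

Axis positions: Alpha=1, Epsilon=2, Zeta=3, Tau=4, Lambda=5.
Ballot type 1 (peak Alpha at position 1): ranking walks positions 1-2-3-4-5, expanding outward from the peak — single-peaked.
Ballot type 2 (peak Lambda at position 5): ranking walks positions 5-4-3-2-1, expanding outward from the peak — single-peaked.
Ballot type 3: ranking walks positions 4-5-3-1-2; Alpha is ranked above Epsilon even though Epsilon lies between Alpha and the peak Tau on the axis — preferences dip and rise again. Not single-peaked.
Ballot type 4 (peak Epsilon at position 2): ranking walks positions 2-1-3-4-5, expanding outward from the peak — single-peaked.
Ballot type 5 (peak Tau at position 4): ranking walks positions 4-5-3-2-1, expanding outward from the peak — single-peaked.
Ballot type 3 violates single-peakedness, so the profile is not single-peaked on this axis.

no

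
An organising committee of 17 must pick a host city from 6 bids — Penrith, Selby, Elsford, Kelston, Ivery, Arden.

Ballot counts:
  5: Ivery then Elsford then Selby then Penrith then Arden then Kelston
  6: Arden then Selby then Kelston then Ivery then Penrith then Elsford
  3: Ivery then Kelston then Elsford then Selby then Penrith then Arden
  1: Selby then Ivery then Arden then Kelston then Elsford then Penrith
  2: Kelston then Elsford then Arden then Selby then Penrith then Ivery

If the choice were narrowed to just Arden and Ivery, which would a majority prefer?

Ballots ranking Arden above Ivery: 6 + 2 = 8.
Ballots ranking Ivery above Arden: 17 − 8 = 9.
Ivery wins the head-to-head 9–8.

Ivery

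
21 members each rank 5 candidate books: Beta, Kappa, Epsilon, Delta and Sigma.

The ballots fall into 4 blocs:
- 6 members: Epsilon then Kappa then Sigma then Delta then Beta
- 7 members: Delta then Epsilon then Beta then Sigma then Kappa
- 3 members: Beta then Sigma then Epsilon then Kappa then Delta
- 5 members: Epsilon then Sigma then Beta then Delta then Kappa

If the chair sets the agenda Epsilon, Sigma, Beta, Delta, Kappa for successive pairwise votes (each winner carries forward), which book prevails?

Epsilon

Round 1: Epsilon vs Sigma — 18–3, Epsilon advances.
Round 2: Epsilon vs Beta — 18–3, Epsilon advances.
Round 3: Epsilon vs Delta — 14–7, Epsilon advances.
Round 4: Epsilon vs Kappa — 21–0, Epsilon advances.
The agenda winner is Epsilon.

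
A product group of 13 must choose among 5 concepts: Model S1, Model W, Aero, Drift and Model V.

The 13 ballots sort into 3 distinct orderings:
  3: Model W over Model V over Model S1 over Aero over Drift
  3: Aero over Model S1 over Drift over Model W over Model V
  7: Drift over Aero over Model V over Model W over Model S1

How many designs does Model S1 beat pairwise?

Model S1 against each rival (13 engineers):
Model S1 vs Model W: Model W, 10–3.
Model S1 vs Aero: 3 for Model S1, 10 for Aero — Aero by 10–3.
Model S1 vs Drift: Drift, 7–6.
Model S1 vs Model V: 3 to 10, Model V.
Model S1 beats no one; loses to Model W, Aero, Drift, Model V — 0 pairwise wins.

0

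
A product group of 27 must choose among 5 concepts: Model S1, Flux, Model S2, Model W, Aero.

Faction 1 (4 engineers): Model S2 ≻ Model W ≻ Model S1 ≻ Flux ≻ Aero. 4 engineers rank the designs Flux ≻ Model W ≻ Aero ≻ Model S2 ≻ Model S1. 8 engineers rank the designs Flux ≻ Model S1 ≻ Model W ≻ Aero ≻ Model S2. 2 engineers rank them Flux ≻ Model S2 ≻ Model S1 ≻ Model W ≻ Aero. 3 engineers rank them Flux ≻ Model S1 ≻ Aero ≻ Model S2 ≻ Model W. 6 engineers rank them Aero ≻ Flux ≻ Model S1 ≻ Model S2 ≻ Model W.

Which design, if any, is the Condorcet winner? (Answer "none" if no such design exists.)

Check each pair by majority over 27 ballots:
Model S1 vs Flux: Flux, 23–4.
Model S1 vs Model S2: Model S1 preferred on 8+3+6 = 17 ballots; Model S1 wins 17–10.
Model S1 vs Model W: Model S1, 19–8.
Model S1 vs Aero: 17 to 10, Model S1.
Flux vs Model S2: Flux is ranked higher on 4+8+2+3+6 = 23 ballots, Model S2 on 4. Flux wins 23–4.
Flux vs Model W: 4+8+2+3+6 = 23 for Flux, 4 for Model W — Flux by 23–4.
Flux vs Aero: 4+4+8+2+3 = 21 for Flux, 6 for Aero — Flux by 21–6.
Model S2 vs Model W: 15 to 12, Model S2.
Model S2–Aero: Aero 21–6.
Model W vs Aero: Model W wins 18–9.
Flux defeats every rival head-to-head and is the Condorcet winner.

Flux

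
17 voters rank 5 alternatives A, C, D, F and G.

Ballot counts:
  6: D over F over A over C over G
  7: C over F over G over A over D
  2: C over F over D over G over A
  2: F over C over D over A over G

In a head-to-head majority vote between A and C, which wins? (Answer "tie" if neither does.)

C

Ballots ranking A above C: 6.
Ballots ranking C above A: 17 − 6 = 11.
C wins the head-to-head 11–6.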